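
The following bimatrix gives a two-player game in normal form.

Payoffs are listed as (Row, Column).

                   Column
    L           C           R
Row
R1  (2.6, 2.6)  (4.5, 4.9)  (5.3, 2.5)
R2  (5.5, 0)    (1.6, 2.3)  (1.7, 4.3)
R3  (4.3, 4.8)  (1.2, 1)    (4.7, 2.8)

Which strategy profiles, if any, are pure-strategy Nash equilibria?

The unique pure-strategy Nash equilibrium is (R1, C).

Row against L: payoffs 2.6, 5.5, 4.3 → best response R2.
Row against C: payoffs 4.5, 1.6, 1.2 → best response R1.
Row against R: payoffs 5.3, 1.7, 4.7 → best response R1.
Column against R1: payoffs 2.6, 4.9, 2.5 → best response C.
Column against R2: payoffs 0, 2.3, 4.3 → best response R.
Column against R3: payoffs 4.8, 1, 2.8 → best response L.
Mutual best responses: (R1, C).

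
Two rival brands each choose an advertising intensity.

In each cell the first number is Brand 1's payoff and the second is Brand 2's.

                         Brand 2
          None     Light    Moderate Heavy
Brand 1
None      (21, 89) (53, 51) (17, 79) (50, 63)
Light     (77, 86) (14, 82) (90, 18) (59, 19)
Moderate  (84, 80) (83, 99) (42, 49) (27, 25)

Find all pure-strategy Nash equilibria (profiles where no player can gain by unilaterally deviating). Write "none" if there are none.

Pure NE: (Moderate, Light)

Brand 1 against None: payoffs 21, 77, 84 → best response Moderate.
Brand 1 against Light: payoffs 53, 14, 83 → best response Moderate.
Brand 1 against Moderate: payoffs 17, 90, 42 → best response Light.
Brand 1 against Heavy: payoffs 50, 59, 27 → best response Light.
Brand 2 against None: payoffs 89, 51, 79, 63 → best response None.
Brand 2 against Light: payoffs 86, 82, 18, 19 → best response None.
Brand 2 against Moderate: payoffs 80, 99, 49, 25 → best response Light.
Mutual best responses: (Moderate, Light).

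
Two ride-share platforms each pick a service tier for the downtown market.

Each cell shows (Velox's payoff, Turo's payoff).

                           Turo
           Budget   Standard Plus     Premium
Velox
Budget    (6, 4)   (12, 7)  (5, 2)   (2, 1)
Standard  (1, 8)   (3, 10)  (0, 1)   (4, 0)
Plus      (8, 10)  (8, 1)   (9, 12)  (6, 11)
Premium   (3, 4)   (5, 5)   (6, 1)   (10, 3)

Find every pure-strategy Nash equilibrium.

(Budget, Standard); (Plus, Plus)

Velox against Budget: payoffs 6, 1, 8, 3 → best response Plus.
Velox against Standard: payoffs 12, 3, 8, 5 → best response Budget.
Velox against Plus: payoffs 5, 0, 9, 6 → best response Plus.
Velox against Premium: payoffs 2, 4, 6, 10 → best response Premium.
Turo against Budget: payoffs 4, 7, 2, 1 → best response Standard.
Turo against Standard: payoffs 8, 10, 1, 0 → best response Standard.
Turo against Plus: payoffs 10, 1, 12, 11 → best response Plus.
Turo against Premium: payoffs 4, 5, 1, 3 → best response Standard.
Mutual best responses: (Budget, Standard); (Plus, Plus).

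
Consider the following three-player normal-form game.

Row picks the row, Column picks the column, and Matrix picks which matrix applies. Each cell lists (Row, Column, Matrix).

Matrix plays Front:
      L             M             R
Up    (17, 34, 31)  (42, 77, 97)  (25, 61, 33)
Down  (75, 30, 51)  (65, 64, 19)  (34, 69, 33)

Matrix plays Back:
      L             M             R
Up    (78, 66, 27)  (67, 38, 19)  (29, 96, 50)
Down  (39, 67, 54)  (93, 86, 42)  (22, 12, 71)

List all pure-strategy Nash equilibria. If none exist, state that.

The pure Nash equilibria are (Up, R, Back) and (Down, M, Back).

Mark each player's best response to every combination of opponents' strategies; a profile where every player is best-responding is a pure Nash equilibrium.
Row against (L, Front): payoffs 17, 75 → best response Down.
Row against (L, Back): payoffs 78, 39 → best response Up.
Row against (M, Front): payoffs 42, 65 → best response Down.
Row against (M, Back): payoffs 67, 93 → best response Down.
Row against (R, Front): payoffs 25, 34 → best response Down.
Row against (R, Back): payoffs 29, 22 → best response Up.
Column against (Up, Front): payoffs 34, 77, 61 → best response M.
Column against (Up, Back): payoffs 66, 38, 96 → best response R.
Column against (Down, Front): payoffs 30, 64, 69 → best response R.
Column against (Down, Back): payoffs 67, 86, 12 → best response M.
Matrix against (Up, L): payoffs 31, 27 → best response Front.
Matrix against (Up, M): payoffs 97, 19 → best response Front.
Matrix against (Up, R): payoffs 33, 50 → best response Back.
Matrix against (Down, L): payoffs 51, 54 → best response Back.
Matrix against (Down, M): payoffs 19, 42 → best response Back.
Matrix against (Down, R): payoffs 33, 71 → best response Back.
Mutual best responses: (Up, R, Back); (Down, M, Back).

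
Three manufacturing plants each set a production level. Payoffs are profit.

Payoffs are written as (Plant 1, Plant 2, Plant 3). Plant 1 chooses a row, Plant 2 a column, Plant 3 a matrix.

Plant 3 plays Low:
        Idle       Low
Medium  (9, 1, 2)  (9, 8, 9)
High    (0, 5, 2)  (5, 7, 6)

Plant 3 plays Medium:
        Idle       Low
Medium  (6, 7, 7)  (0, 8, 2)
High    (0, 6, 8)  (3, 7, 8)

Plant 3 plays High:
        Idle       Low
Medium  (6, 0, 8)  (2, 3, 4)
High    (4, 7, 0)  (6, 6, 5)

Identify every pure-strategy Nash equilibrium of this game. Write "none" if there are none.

Pure-strategy Nash equilibria: (Medium, Low, Low), (High, Low, Medium)

For each player, find the best response to each opponent profile; mutual best responses are the pure NE.
Plant 1 against (Idle, Low): payoffs 9, 0 → best response Medium.
Plant 1 against (Idle, Medium): payoffs 6, 0 → best response Medium.
Plant 1 against (Idle, High): payoffs 6, 4 → best response Medium.
Plant 1 against (Low, Low): payoffs 9, 5 → best response Medium.
Plant 1 against (Low, Medium): payoffs 0, 3 → best response High.
Plant 1 against (Low, High): payoffs 2, 6 → best response High.
Plant 2 against (Medium, Low): payoffs 1, 8 → best response Low.
Plant 2 against (Medium, Medium): payoffs 7, 8 → best response Low.
Plant 2 against (Medium, High): payoffs 0, 3 → best response Low.
Plant 2 against (High, Low): payoffs 5, 7 → best response Low.
Plant 2 against (High, Medium): payoffs 6, 7 → best response Low.
Plant 2 against (High, High): payoffs 7, 6 → best response Idle.
Plant 3 against (Medium, Idle): payoffs 2, 7, 8 → best response High.
Plant 3 against (Medium, Low): payoffs 9, 2, 4 → best response Low.
Plant 3 against (High, Idle): payoffs 2, 8, 0 → best response Medium.
Plant 3 against (High, Low): payoffs 6, 8, 5 → best response Medium.
Mutual best responses: (Medium, Low, Low); (High, Low, Medium).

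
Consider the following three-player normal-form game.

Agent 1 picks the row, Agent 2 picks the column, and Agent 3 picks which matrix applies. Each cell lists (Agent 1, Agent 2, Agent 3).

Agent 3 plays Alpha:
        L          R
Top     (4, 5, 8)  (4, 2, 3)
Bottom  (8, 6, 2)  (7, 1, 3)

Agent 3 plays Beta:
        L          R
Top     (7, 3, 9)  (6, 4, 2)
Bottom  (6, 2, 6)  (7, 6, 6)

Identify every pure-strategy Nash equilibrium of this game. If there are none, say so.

The unique pure-strategy Nash equilibrium is (Bottom, R, Beta).

(Top, L, Alpha): Agent 1 can switch to Bottom (4 → 8). Not NE.
(Top, L, Beta): Agent 2 can switch to R (3 → 4). Not NE.
(Top, R, Alpha): Agent 1 can switch to Bottom (4 → 7). Not NE.
(Top, R, Beta): Agent 1 can switch to Bottom (6 → 7). Not NE.
(Bottom, L, Alpha): Agent 3 can switch to Beta (2 → 6). Not NE.
(Bottom, L, Beta): Agent 1 can switch to Top (6 → 7). Not NE.
(Bottom, R, Beta): Agent 1 gets 7, best alternative 6; Agent 2 gets 6, best alternative 2; Agent 3 gets 6, best alternative 3. No profitable deviation — NE.
(The remaining 1 profile has a profitable deviation by the same check.)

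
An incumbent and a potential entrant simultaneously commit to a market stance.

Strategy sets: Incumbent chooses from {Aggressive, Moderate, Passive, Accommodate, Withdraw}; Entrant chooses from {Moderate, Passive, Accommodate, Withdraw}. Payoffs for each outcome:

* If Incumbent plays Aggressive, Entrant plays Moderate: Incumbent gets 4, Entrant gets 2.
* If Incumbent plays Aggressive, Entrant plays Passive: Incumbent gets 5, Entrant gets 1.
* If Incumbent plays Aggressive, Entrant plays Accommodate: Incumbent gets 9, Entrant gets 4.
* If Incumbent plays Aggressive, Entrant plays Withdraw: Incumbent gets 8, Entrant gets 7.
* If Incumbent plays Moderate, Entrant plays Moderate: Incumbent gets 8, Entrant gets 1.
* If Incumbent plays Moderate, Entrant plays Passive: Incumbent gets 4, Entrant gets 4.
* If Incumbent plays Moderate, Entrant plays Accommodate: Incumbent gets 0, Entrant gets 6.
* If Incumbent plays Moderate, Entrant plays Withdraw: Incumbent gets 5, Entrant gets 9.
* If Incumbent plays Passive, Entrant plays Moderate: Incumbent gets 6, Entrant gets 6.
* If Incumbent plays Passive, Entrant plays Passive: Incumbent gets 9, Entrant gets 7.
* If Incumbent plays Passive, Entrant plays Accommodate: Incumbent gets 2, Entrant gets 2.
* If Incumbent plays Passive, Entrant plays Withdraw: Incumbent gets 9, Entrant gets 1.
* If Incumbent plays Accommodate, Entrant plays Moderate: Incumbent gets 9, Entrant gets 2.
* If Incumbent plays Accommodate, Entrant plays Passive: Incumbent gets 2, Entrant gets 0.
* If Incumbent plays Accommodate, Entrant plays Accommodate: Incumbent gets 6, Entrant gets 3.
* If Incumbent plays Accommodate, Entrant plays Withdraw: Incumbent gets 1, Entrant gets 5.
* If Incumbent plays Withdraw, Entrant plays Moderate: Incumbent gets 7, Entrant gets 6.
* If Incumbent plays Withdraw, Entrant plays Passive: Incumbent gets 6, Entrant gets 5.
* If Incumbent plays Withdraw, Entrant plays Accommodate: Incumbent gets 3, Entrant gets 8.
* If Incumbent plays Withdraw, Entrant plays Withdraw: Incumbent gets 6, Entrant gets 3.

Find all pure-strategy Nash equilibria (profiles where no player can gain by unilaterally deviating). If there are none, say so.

(Passive, Passive)

Check each profile: it is a Nash equilibrium iff no player can strictly gain by switching unilaterally.
(Aggressive, Moderate): Incumbent can switch to Moderate (4 → 8). Not NE.
(Aggressive, Passive): Incumbent can switch to Passive (5 → 9). Not NE.
(Aggressive, Accommodate): Entrant can switch to Withdraw (4 → 7). Not NE.
(Aggressive, Withdraw): Incumbent can switch to Passive (8 → 9). Not NE.
(Moderate, Moderate): Incumbent can switch to Accommodate (8 → 9). Not NE.
(Moderate, Passive): Incumbent can switch to Aggressive (4 → 5). Not NE.
(Moderate, Accommodate): Incumbent can switch to Aggressive (0 → 9). Not NE.
(Moderate, Withdraw): Incumbent can switch to Aggressive (5 → 8). Not NE.
(Passive, Passive): Incumbent gets 9, best alternative 6; Entrant gets 7, best alternative 6. No profitable deviation — NE.
(The remaining 11 profiles each have a profitable deviation by the same check.)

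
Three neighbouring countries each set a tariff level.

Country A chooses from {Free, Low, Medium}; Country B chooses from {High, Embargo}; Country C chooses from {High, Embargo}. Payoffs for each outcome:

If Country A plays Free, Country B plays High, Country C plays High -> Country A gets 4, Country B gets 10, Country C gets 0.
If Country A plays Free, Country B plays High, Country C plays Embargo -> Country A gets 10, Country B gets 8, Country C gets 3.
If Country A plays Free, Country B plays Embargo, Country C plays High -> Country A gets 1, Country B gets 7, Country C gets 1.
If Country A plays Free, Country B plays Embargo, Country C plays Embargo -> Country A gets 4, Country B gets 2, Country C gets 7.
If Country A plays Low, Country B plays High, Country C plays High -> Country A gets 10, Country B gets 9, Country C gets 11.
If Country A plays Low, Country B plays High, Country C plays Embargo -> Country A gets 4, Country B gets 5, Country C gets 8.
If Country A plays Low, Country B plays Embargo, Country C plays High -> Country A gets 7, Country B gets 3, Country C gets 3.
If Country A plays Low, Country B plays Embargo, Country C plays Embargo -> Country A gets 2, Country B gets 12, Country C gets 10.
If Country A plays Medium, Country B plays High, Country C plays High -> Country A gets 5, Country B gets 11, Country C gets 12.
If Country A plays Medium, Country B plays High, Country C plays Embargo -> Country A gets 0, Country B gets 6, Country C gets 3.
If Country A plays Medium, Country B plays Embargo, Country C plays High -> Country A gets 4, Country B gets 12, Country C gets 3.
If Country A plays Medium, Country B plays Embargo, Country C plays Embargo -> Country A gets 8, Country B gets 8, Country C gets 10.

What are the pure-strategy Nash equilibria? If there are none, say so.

Pure-strategy Nash equilibria: (Free, High, Embargo); (Low, High, High); (Medium, Embargo, Embargo)

Country A against (High, High): payoffs 4, 10, 5 → best response Low.
Country A against (High, Embargo): payoffs 10, 4, 0 → best response Free.
Country A against (Embargo, High): payoffs 1, 7, 4 → best response Low.
Country A against (Embargo, Embargo): payoffs 4, 2, 8 → best response Medium.
Country B against (Free, High): payoffs 10, 7 → best response High.
Country B against (Free, Embargo): payoffs 8, 2 → best response High.
Country B against (Low, High): payoffs 9, 3 → best response High.
Country B against (Low, Embargo): payoffs 5, 12 → best response Embargo.
Country B against (Medium, High): payoffs 11, 12 → best response Embargo.
Country B against (Medium, Embargo): payoffs 6, 8 → best response Embargo.
Country C against (Free, High): payoffs 0, 3 → best response Embargo.
Country C against (Free, Embargo): payoffs 1, 7 → best response Embargo.
Country C against (Low, High): payoffs 11, 8 → best response High.
Country C against (Low, Embargo): payoffs 3, 10 → best response Embargo.
Country C against (Medium, High): payoffs 12, 3 → best response High.
Country C against (Medium, Embargo): payoffs 3, 10 → best response Embargo.
Mutual best responses: (Free, High, Embargo); (Low, High, High); (Medium, Embargo, Embargo).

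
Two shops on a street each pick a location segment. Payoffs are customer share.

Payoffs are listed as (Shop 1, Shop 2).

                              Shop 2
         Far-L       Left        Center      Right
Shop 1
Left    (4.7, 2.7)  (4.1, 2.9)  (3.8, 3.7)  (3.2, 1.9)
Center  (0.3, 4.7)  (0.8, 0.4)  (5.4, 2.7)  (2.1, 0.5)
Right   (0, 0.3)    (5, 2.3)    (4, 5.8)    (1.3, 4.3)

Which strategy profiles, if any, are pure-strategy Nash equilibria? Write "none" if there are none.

none

Mark each player's best response to every combination of opponents' strategies; a profile where every player is best-responding is a pure Nash equilibrium.
Shop 1 against Far-L: payoffs 4.7, 0.3, 0 → best response Left.
Shop 1 against Left: payoffs 4.1, 0.8, 5 → best response Right.
Shop 1 against Center: payoffs 3.8, 5.4, 4 → best response Center.
Shop 1 against Right: payoffs 3.2, 2.1, 1.3 → best response Left.
Shop 2 against Left: payoffs 2.7, 2.9, 3.7, 1.9 → best response Center.
Shop 2 against Center: payoffs 4.7, 0.4, 2.7, 0.5 → best response Far-L.
Shop 2 against Right: payoffs 0.3, 2.3, 5.8, 4.3 → best response Center.
No profile is a mutual best response for all players.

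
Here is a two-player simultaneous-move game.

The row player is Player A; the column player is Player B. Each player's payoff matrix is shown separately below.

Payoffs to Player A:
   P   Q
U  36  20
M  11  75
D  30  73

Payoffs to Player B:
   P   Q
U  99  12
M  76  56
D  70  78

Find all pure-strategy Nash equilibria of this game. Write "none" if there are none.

(U, P): Player A gets 36, best alternative 30; Player B gets 99, best alternative 12. No profitable deviation — NE.
(U, Q): Player A can switch to M (20 → 75). Not NE.
(M, P): Player A can switch to U (11 → 36). Not NE.
(M, Q): Player B can switch to P (56 → 76). Not NE.
(D, P): Player A can switch to U (30 → 36). Not NE.
(D, Q): Player A can switch to M (73 → 75). Not NE.

The unique pure-strategy Nash equilibrium is (U, P).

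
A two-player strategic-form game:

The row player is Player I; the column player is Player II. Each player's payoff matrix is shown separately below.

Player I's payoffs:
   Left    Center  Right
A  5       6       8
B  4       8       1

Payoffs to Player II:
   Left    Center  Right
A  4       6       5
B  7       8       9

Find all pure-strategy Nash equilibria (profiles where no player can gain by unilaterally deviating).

This game has no pure Nash equilibrium.

(A, Left): Player II can switch to Center (4 → 6). Not NE.
(A, Center): Player I can switch to B (6 → 8). Not NE.
(A, Right): Player II can switch to Center (5 → 6). Not NE.
(B, Left): Player I can switch to A (4 → 5). Not NE.
(B, Center): Player II can switch to Right (8 → 9). Not NE.
(B, Right): Player I can switch to A (1 → 8). Not NE.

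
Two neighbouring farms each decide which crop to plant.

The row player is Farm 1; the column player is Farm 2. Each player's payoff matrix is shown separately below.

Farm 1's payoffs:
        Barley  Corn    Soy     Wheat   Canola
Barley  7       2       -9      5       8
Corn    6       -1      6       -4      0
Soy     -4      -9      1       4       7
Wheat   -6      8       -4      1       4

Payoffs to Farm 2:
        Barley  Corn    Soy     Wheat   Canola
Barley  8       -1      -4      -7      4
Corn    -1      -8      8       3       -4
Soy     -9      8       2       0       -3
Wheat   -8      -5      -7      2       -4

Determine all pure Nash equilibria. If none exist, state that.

Pure-strategy Nash equilibria: (Barley, Barley); (Corn, Soy)

Farm 1 against Barley: payoffs 7, 6, -4, -6 → best response Barley.
Farm 1 against Corn: payoffs 2, -1, -9, 8 → best response Wheat.
Farm 1 against Soy: payoffs -9, 6, 1, -4 → best response Corn.
Farm 1 against Wheat: payoffs 5, -4, 4, 1 → best response Barley.
Farm 1 against Canola: payoffs 8, 0, 7, 4 → best response Barley.
Farm 2 against Barley: payoffs 8, -1, -4, -7, 4 → best response Barley.
Farm 2 against Corn: payoffs -1, -8, 8, 3, -4 → best response Soy.
Farm 2 against Soy: payoffs -9, 8, 2, 0, -3 → best response Corn.
Farm 2 against Wheat: payoffs -8, -5, -7, 2, -4 → best response Wheat.
Mutual best responses: (Barley, Barley); (Corn, Soy).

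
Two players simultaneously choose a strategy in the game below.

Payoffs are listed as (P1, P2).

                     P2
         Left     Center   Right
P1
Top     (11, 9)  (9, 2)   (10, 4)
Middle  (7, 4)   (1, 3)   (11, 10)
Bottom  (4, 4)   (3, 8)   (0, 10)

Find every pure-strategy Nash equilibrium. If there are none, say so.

P1 against Left: payoffs 11, 7, 4 → best response Top.
P1 against Center: payoffs 9, 1, 3 → best response Top.
P1 against Right: payoffs 10, 11, 0 → best response Middle.
P2 against Top: payoffs 9, 2, 4 → best response Left.
P2 against Middle: payoffs 4, 3, 10 → best response Right.
P2 against Bottom: payoffs 4, 8, 10 → best response Right.
Mutual best responses: (Top, Left); (Middle, Right).

(Top, Left) and (Middle, Right)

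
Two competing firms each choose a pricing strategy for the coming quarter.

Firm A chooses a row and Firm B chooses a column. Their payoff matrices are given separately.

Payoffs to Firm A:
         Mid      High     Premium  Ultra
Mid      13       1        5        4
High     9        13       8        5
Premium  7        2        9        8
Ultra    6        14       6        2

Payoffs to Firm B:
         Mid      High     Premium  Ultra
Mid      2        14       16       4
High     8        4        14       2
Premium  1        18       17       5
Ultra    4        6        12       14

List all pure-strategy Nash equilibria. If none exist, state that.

none

Mark each player's best response to every combination of opponents' strategies; a profile where every player is best-responding is a pure Nash equilibrium.
Firm A against Mid: payoffs 13, 9, 7, 6 → best response Mid.
Firm A against High: payoffs 1, 13, 2, 14 → best response Ultra.
Firm A against Premium: payoffs 5, 8, 9, 6 → best response Premium.
Firm A against Ultra: payoffs 4, 5, 8, 2 → best response Premium.
Firm B against Mid: payoffs 2, 14, 16, 4 → best response Premium.
Firm B against High: payoffs 8, 4, 14, 2 → best response Premium.
Firm B against Premium: payoffs 1, 18, 17, 5 → best response High.
Firm B against Ultra: payoffs 4, 6, 12, 14 → best response Ultra.
No profile is a mutual best response for all players.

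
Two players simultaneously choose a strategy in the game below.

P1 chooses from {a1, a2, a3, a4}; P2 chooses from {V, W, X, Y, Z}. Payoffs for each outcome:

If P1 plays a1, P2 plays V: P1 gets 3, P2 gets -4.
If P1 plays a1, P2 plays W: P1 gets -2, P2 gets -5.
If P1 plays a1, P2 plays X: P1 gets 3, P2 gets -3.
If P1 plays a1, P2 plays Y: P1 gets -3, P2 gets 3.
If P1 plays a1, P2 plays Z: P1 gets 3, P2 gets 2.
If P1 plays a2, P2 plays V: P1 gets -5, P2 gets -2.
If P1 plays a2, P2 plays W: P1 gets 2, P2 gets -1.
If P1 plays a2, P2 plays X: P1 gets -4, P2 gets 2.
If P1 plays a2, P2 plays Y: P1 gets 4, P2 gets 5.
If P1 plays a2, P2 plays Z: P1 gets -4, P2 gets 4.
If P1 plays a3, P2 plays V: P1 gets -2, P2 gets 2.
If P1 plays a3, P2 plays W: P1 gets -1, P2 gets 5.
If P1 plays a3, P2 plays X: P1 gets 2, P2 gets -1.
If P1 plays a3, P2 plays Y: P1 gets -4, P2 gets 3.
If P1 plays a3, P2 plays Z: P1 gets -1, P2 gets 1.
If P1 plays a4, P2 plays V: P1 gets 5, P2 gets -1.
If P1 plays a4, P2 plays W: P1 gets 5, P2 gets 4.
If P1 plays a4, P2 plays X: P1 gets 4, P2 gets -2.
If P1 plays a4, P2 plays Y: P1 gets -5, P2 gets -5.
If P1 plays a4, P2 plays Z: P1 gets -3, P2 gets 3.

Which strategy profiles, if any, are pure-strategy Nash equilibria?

Check each profile: it is a Nash equilibrium iff no player can strictly gain by switching unilaterally.
(a1, V): P1 can switch to a4 (3 → 5). Not NE.
(a1, W): P1 can switch to a2 (-2 → 2). Not NE.
(a1, X): P1 can switch to a4 (3 → 4). Not NE.
(a1, Y): P1 can switch to a2 (-3 → 4). Not NE.
(a1, Z): P2 can switch to Y (2 → 3). Not NE.
(a2, V): P1 can switch to a1 (-5 → 3). Not NE.
(a2, W): P1 can switch to a4 (2 → 5). Not NE.
(a2, X): P1 can switch to a1 (-4 → 3). Not NE.
(a2, Y): P1 gets 4, best alternative -3; P2 gets 5, best alternative 4. No profitable deviation — NE.
(a2, Z): P1 can switch to a1 (-4 → 3). Not NE.
(a3, V): P1 can switch to a1 (-2 → 3). Not NE.
(a4, W): P1 gets 5, best alternative 2; P2 gets 4, best alternative 3. No profitable deviation — NE.
(The remaining 8 profiles each have a profitable deviation by the same check.)

(a2, Y) and (a4, W)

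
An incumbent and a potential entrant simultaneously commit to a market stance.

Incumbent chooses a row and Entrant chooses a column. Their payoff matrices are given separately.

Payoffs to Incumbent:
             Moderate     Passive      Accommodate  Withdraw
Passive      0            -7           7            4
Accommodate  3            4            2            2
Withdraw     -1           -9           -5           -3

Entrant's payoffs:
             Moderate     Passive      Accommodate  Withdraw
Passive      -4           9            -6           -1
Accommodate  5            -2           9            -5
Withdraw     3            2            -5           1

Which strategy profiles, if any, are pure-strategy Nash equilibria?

(Passive, Moderate): Incumbent can switch to Accommodate (0 → 3). Not NE.
(Passive, Passive): Incumbent can switch to Accommodate (-7 → 4). Not NE.
(Passive, Accommodate): Entrant can switch to Moderate (-6 → -4). Not NE.
(Passive, Withdraw): Entrant can switch to Passive (-1 → 9). Not NE.
(Accommodate, Moderate): Entrant can switch to Accommodate (5 → 9). Not NE.
(Accommodate, Passive): Entrant can switch to Moderate (-2 → 5). Not NE.
(Accommodate, Accommodate): Incumbent can switch to Passive (2 → 7). Not NE.
(Accommodate, Withdraw): Incumbent can switch to Passive (2 → 4). Not NE.
(Withdraw, Moderate): Incumbent can switch to Passive (-1 → 0). Not NE.
(Withdraw, Passive): Incumbent can switch to Passive (-9 → -7). Not NE.
(Withdraw, Accommodate): Incumbent can switch to Passive (-5 → 7). Not NE.
(Withdraw, Withdraw): Incumbent can switch to Passive (-3 → 4). Not NE.

No pure-strategy Nash equilibrium.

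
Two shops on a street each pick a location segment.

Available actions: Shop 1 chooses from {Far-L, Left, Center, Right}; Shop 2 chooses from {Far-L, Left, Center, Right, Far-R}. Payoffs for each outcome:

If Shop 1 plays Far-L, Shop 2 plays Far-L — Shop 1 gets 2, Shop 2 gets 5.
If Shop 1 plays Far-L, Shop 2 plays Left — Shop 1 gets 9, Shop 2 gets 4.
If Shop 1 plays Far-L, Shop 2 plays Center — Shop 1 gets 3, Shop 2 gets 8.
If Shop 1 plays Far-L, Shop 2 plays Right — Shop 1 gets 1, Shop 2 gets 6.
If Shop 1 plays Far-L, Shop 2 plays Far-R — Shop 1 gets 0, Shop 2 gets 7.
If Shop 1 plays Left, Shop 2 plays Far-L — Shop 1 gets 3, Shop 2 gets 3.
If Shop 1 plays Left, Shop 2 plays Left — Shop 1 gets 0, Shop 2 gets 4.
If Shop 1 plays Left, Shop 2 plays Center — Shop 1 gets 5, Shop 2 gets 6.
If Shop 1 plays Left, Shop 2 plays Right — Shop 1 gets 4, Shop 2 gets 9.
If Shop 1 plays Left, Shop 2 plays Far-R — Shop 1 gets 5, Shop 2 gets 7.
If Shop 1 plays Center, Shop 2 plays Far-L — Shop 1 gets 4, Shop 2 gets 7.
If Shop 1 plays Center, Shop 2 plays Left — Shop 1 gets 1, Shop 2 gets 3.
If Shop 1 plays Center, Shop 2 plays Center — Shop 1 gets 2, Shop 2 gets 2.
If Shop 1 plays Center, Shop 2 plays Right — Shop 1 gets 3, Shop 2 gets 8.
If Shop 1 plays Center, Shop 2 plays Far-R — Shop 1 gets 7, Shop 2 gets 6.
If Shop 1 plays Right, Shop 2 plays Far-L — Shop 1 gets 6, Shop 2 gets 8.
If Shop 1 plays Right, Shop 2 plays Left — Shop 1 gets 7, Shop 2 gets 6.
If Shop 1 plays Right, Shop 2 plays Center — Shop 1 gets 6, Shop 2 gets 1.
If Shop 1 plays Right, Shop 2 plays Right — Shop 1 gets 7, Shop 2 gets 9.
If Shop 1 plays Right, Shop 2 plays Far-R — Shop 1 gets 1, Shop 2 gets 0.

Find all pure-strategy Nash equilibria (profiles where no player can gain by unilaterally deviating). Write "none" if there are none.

Shop 1 against Far-L: payoffs 2, 3, 4, 6 → best response Right.
Shop 1 against Left: payoffs 9, 0, 1, 7 → best response Far-L.
Shop 1 against Center: payoffs 3, 5, 2, 6 → best response Right.
Shop 1 against Right: payoffs 1, 4, 3, 7 → best response Right.
Shop 1 against Far-R: payoffs 0, 5, 7, 1 → best response Center.
Shop 2 against Far-L: payoffs 5, 4, 8, 6, 7 → best response Center.
Shop 2 against Left: payoffs 3, 4, 6, 9, 7 → best response Right.
Shop 2 against Center: payoffs 7, 3, 2, 8, 6 → best response Right.
Shop 2 against Right: payoffs 8, 6, 1, 9, 0 → best response Right.
Mutual best responses: (Right, Right).

(Right, Right)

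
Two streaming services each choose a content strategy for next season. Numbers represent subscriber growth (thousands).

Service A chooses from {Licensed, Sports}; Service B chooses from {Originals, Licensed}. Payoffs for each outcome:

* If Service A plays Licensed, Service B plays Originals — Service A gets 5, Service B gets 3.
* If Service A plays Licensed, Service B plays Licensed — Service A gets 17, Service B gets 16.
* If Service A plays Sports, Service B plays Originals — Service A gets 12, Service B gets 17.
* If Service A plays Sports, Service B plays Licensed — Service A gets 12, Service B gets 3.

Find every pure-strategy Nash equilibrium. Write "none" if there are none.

Service A against Originals: payoffs 5, 12 → best response Sports.
Service A against Licensed: payoffs 17, 12 → best response Licensed.
Service B against Licensed: payoffs 3, 16 → best response Licensed.
Service B against Sports: payoffs 17, 3 → best response Originals.
Mutual best responses: (Licensed, Licensed); (Sports, Originals).

(Licensed, Licensed), (Sports, Originals)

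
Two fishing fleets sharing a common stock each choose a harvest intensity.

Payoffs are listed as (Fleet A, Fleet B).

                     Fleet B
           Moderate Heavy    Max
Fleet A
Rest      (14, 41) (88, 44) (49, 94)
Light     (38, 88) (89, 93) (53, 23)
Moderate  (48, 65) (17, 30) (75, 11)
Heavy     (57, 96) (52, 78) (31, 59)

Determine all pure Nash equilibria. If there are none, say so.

The pure Nash equilibria are (Light, Heavy) and (Heavy, Moderate).

For each player, find the best response to each opponent profile; mutual best responses are the pure NE.
Fleet A against Moderate: payoffs 14, 38, 48, 57 → best response Heavy.
Fleet A against Heavy: payoffs 88, 89, 17, 52 → best response Light.
Fleet A against Max: payoffs 49, 53, 75, 31 → best response Moderate.
Fleet B against Rest: payoffs 41, 44, 94 → best response Max.
Fleet B against Light: payoffs 88, 93, 23 → best response Heavy.
Fleet B against Moderate: payoffs 65, 30, 11 → best response Moderate.
Fleet B against Heavy: payoffs 96, 78, 59 → best response Moderate.
Mutual best responses: (Light, Heavy); (Heavy, Moderate).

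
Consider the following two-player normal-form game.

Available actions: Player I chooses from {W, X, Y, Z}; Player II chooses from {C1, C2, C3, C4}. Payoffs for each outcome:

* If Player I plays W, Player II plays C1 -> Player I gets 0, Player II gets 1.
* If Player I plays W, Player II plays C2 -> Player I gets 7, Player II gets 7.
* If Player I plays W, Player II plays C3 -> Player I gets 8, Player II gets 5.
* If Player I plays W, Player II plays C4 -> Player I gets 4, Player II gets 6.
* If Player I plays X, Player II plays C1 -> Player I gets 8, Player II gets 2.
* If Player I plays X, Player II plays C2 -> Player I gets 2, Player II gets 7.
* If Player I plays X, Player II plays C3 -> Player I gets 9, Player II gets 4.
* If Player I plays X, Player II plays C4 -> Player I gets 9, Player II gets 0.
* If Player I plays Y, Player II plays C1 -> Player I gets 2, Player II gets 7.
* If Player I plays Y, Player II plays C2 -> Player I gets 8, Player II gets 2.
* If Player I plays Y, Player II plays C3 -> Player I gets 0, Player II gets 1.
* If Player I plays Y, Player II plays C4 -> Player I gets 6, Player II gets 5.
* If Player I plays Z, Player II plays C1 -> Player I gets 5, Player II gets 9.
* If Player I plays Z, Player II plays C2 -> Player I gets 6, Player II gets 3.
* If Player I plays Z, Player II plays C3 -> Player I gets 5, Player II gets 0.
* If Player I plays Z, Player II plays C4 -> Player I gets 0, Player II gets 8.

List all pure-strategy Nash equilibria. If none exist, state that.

none

(W, C1): Player I can switch to X (0 → 8). Not NE.
(W, C2): Player I can switch to Y (7 → 8). Not NE.
(W, C3): Player I can switch to X (8 → 9). Not NE.
(W, C4): Player I can switch to X (4 → 9). Not NE.
(X, C1): Player II can switch to C2 (2 → 7). Not NE.
(X, C2): Player I can switch to W (2 → 7). Not NE.
(X, C3): Player II can switch to C2 (4 → 7). Not NE.
(X, C4): Player II can switch to C1 (0 → 2). Not NE.
(Y, C1): Player I can switch to X (2 → 8). Not NE.
(Y, C2): Player II can switch to C1 (2 → 7). Not NE.
(Y, C3): Player I can switch to W (0 → 8). Not NE.
(Y, C4): Player I can switch to X (6 → 9). Not NE.
(The remaining 4 profiles each have a profitable deviation by the same check.)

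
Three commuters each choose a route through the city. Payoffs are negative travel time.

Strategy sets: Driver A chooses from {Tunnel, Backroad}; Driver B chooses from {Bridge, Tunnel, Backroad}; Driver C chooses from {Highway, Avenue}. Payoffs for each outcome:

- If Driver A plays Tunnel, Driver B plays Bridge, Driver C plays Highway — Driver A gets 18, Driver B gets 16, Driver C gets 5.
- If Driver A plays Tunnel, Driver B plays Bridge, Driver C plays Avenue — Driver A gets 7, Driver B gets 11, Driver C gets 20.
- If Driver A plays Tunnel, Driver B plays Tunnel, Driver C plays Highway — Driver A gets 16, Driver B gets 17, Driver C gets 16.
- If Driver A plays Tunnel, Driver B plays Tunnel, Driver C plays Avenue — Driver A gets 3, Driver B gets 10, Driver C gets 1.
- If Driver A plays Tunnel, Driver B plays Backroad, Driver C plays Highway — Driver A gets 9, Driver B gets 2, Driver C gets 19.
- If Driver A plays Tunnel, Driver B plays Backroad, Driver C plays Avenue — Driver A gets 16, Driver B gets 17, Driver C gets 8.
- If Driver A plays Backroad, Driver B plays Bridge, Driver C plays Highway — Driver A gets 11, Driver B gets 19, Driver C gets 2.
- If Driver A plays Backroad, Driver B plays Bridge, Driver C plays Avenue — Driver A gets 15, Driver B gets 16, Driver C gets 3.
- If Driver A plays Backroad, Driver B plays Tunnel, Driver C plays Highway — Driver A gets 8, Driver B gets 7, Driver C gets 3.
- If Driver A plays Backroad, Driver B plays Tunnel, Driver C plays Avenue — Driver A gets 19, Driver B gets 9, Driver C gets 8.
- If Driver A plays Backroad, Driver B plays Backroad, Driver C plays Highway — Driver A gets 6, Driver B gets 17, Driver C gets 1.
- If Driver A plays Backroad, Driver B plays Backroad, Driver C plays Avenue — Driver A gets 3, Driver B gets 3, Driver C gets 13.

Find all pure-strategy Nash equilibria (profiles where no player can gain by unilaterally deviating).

(Tunnel, Bridge, Highway): Driver B can switch to Tunnel (16 → 17). Not NE.
(Tunnel, Bridge, Avenue): Driver A can switch to Backroad (7 → 15). Not NE.
(Tunnel, Tunnel, Highway): Driver A gets 16, best alternative 8; Driver B gets 17, best alternative 16; Driver C gets 16, best alternative 1. No profitable deviation — NE.
(Tunnel, Tunnel, Avenue): Driver A can switch to Backroad (3 → 19). Not NE.
(Tunnel, Backroad, Highway): Driver B can switch to Bridge (2 → 16). Not NE.
(Tunnel, Backroad, Avenue): Driver C can switch to Highway (8 → 19). Not NE.
(Backroad, Bridge, Highway): Driver A can switch to Tunnel (11 → 18). Not NE.
(Backroad, Bridge, Avenue): Driver A gets 15, best alternative 7; Driver B gets 16, best alternative 9; Driver C gets 3, best alternative 2. No profitable deviation — NE.
(The remaining 4 profiles each have a profitable deviation by the same check.)

Pure-strategy Nash equilibria: (Tunnel, Tunnel, Highway), (Backroad, Bridge, Avenue)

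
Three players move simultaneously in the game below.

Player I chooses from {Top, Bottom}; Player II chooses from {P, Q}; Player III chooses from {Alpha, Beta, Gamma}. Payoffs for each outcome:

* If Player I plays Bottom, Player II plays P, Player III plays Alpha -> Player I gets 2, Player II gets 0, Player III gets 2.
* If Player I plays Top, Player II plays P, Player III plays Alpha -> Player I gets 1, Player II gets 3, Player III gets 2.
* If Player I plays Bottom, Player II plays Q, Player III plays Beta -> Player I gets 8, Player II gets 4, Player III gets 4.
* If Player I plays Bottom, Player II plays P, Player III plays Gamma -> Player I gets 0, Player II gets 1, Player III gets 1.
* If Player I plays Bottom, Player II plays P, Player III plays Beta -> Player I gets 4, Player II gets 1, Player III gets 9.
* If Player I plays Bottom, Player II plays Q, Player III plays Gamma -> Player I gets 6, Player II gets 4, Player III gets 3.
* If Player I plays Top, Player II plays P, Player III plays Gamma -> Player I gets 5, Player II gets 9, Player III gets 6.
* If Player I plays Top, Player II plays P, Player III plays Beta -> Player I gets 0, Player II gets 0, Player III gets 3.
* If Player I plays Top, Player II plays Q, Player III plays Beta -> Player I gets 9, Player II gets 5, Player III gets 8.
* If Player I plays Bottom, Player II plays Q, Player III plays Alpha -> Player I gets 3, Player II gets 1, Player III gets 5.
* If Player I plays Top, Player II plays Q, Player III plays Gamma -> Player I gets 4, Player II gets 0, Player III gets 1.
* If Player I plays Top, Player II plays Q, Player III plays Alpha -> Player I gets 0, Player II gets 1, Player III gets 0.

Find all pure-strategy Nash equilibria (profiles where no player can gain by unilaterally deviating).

The pure Nash equilibria are (Top, P, Gamma) and (Top, Q, Beta) and (Bottom, Q, Alpha).

Player I against (P, Alpha): payoffs 1, 2 → best response Bottom.
Player I against (P, Beta): payoffs 0, 4 → best response Bottom.
Player I against (P, Gamma): payoffs 5, 0 → best response Top.
Player I against (Q, Alpha): payoffs 0, 3 → best response Bottom.
Player I against (Q, Beta): payoffs 9, 8 → best response Top.
Player I against (Q, Gamma): payoffs 4, 6 → best response Bottom.
Player II against (Top, Alpha): payoffs 3, 1 → best response P.
Player II against (Top, Beta): payoffs 0, 5 → best response Q.
Player II against (Top, Gamma): payoffs 9, 0 → best response P.
Player II against (Bottom, Alpha): payoffs 0, 1 → best response Q.
Player II against (Bottom, Beta): payoffs 1, 4 → best response Q.
Player II against (Bottom, Gamma): payoffs 1, 4 → best response Q.
Player III against (Top, P): payoffs 2, 3, 6 → best response Gamma.
Player III against (Top, Q): payoffs 0, 8, 1 → best response Beta.
Player III against (Bottom, P): payoffs 2, 9, 1 → best response Beta.
Player III against (Bottom, Q): payoffs 5, 4, 3 → best response Alpha.
Mutual best responses: (Top, P, Gamma); (Top, Q, Beta); (Bottom, Q, Alpha).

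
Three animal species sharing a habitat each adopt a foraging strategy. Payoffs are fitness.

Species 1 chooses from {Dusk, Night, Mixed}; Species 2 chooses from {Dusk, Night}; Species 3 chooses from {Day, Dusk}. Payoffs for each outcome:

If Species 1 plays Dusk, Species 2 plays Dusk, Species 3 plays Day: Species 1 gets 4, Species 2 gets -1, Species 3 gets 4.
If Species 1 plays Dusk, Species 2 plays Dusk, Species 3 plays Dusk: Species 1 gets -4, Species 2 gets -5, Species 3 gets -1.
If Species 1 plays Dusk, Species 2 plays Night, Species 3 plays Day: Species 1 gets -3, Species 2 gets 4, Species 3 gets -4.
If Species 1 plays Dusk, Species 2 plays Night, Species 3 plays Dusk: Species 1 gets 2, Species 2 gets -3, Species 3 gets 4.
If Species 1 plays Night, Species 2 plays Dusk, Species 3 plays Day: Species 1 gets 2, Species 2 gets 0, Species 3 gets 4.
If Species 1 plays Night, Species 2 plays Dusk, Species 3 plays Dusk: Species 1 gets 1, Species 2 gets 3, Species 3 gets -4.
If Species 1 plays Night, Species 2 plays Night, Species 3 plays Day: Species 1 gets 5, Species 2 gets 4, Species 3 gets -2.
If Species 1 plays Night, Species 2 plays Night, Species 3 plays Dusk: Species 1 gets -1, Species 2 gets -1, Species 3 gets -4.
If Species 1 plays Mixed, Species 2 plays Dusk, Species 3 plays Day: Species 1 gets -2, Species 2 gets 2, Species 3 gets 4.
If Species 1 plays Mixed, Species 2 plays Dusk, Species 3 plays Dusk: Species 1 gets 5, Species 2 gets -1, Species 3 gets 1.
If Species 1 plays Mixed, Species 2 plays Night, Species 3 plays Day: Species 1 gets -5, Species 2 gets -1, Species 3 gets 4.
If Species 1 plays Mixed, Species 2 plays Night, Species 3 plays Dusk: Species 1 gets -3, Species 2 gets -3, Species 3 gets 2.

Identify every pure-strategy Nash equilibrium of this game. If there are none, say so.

Species 1 against (Dusk, Day): payoffs 4, 2, -2 → best response Dusk.
Species 1 against (Dusk, Dusk): payoffs -4, 1, 5 → best response Mixed.
Species 1 against (Night, Day): payoffs -3, 5, -5 → best response Night.
Species 1 against (Night, Dusk): payoffs 2, -1, -3 → best response Dusk.
Species 2 against (Dusk, Day): payoffs -1, 4 → best response Night.
Species 2 against (Dusk, Dusk): payoffs -5, -3 → best response Night.
Species 2 against (Night, Day): payoffs 0, 4 → best response Night.
Species 2 against (Night, Dusk): payoffs 3, -1 → best response Dusk.
Species 2 against (Mixed, Day): payoffs 2, -1 → best response Dusk.
Species 2 against (Mixed, Dusk): payoffs -1, -3 → best response Dusk.
Species 3 against (Dusk, Dusk): payoffs 4, -1 → best response Day.
Species 3 against (Dusk, Night): payoffs -4, 4 → best response Dusk.
Species 3 against (Night, Dusk): payoffs 4, -4 → best response Day.
Species 3 against (Night, Night): payoffs -2, -4 → best response Day.
Species 3 against (Mixed, Dusk): payoffs 4, 1 → best response Day.
Species 3 against (Mixed, Night): payoffs 4, 2 → best response Day.
Mutual best responses: (Dusk, Night, Dusk); (Night, Night, Day).

Pure-strategy Nash equilibria: (Dusk, Night, Dusk) and (Night, Night, Day)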